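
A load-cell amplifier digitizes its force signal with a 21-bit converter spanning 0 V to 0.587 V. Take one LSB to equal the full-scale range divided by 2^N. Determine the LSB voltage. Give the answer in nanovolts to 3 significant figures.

280 nV

Span = 0.587 V.
There are 2^21 = 2097152 steps.
LSB = 0.587 V / 2^21 = 280 nV.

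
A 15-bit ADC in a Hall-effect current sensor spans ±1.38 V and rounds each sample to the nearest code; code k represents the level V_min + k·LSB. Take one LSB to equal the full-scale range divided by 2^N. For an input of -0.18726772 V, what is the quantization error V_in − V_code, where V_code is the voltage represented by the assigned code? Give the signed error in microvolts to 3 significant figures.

−27.7 µV

Full-scale range = 1.38 V − (-1.38 V) = 2.76 V. LSB = 2.76 V / 2^15 ≈ 84.23 µV.
(V_in − V_min)/LSB = (-0.18726772 − (-1.38)) × 32768/2.76 = 14160.6708 → nearest code k = 14161.
Reconstructed level: -1.38 + 14161 × 2.76/32768 V = -0.18723999023 V.
V_in − V_code = -0.18726772 − (-0.18723999023) = −27.7 µV.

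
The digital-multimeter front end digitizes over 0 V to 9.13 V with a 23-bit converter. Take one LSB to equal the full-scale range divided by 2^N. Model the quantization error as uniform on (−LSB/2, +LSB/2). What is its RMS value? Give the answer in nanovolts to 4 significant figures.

314.2 nV

Range is 9.13 V.
LSB = 9.13 V ÷ 2^23 = 9.13/8388608 V = 1.08838 µV.
For a uniform distribution on [−LSB/2, +LSB/2], V_rms = LSB/√12 = 1.08838 µV/3.4641 = 314.2 nV.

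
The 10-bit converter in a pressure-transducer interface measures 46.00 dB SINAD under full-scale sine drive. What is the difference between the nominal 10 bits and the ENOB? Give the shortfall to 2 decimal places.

2.65 bits

ENOB = (SINAD − 1.76)/6.02 = (46.00 − 1.76)/6.02 = 7.3488 bits.
10 − 7.3488 = 2.65 bits below nominal.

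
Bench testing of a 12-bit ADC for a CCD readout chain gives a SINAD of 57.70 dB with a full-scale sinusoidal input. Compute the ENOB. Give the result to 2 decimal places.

9.29 bits

ENOB = (SINAD − 1.76) / 6.02 = (57.70 − 1.76) / 6.02 = 55.94 / 6.02 = 9.2924.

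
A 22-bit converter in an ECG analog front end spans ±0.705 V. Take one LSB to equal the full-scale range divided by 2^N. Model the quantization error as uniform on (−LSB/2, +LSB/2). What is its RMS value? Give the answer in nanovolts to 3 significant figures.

Full-scale range = 0.705 V − (-0.705 V) = 1.41 V.
Step size = 1.41/4194304 V = 336.17 nV.
RMS of a uniform error over width LSB is LSB/√12 = 97.0 nV.

97.0 nV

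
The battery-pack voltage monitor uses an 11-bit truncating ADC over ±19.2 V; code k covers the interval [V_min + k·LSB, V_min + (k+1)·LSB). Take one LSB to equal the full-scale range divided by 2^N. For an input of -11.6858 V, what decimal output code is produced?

400

Range = 19.2 − (-19.2) = 38.4 V. LSB = 38.4 V / 2^11 ≈ 18.75 mV.
(V_in − V_min) × 2^11/range = (-11.6858 − (-19.2)) × 2048/38.4 = 400.757.
Floor → code = 400.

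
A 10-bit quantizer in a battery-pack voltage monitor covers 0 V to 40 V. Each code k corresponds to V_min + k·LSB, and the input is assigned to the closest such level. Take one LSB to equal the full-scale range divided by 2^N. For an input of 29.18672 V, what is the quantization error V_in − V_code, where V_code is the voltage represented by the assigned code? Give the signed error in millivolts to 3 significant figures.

V_FS = 40 V. LSB = 40 V / 2^10 ≈ 39.06 mV.
(V_in − V_min)/LSB = (29.18672 − (0)) × 1024/40 = 747.1800 → nearest code k = 747.
V_code = 0 + (747/1024) × 40 = 29.17968750 V.
Error = V_in − V_code = 29.18672 − (29.17968750) = +7.03 mV.

+7.03 mV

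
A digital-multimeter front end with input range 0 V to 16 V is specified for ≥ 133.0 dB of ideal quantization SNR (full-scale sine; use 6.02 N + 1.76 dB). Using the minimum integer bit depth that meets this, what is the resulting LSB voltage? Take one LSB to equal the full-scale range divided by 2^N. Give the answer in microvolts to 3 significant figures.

Full-scale range = 16 V.
N ≥ (133.0 − 1.76)/6.02 = 21.801 → N_min = 22.
Step size = 16/4194304 V = 3.81 µV.

3.81 µV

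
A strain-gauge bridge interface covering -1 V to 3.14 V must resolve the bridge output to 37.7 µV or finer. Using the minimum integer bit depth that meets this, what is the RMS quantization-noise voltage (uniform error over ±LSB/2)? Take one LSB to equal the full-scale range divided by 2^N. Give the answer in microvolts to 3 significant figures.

9.12 µV

Full-scale range = 3.14 V − (-1 V) = 4.14 V.
Required number of levels: 4.14/37.7 µV = 109810; smallest N with 2^N ≥ that is 17.
LSB = 4.14 V ÷ 2^17 = 4.14/131072 V = 31.586 µV.
σ_q = LSB/√12 = 31.586 µV/3.4641 = 9.12 µV.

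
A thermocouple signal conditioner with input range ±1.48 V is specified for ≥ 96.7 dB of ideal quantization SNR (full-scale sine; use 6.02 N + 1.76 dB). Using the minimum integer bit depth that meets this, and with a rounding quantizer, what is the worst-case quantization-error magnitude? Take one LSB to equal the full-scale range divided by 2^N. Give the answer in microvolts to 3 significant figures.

22.6 µV

Range = 1.48 − (-1.48) = 2.96 V.
Required N = ⌈(96.7 − 1.76)/6.02⌉ = ⌈15.771⌉ = 16.
One LSB is 2.96 V / 65536 = 45.166 µV.
Half an LSB is 22.6 µV.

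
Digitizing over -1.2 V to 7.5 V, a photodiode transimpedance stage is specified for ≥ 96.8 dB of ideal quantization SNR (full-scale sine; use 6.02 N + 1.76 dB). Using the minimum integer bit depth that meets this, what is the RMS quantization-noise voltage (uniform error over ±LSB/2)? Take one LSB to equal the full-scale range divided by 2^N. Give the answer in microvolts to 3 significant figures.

Full-scale range = 7.5 V − (-1.2 V) = 8.7 V.
Solving 6.02 N ≥ 96.8 − 1.76: N ≥ 15.787. Round up → N = 16.
Step size = 8.7/65536 V = 132.75 µV.
σ_q = LSB/√12 = 132.75 µV/3.4641 = 38.3 µV.

38.3 µV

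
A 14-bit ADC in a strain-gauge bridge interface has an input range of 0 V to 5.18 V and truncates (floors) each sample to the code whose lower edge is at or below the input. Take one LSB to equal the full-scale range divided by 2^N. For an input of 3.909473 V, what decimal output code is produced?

Span = 5.18 V. LSB = 5.18 V / 2^14 ≈ 316.2 µV.
V_in − V_min = 3.909473 − (0) = 3.909473 V.
Divide by LSB: 3.909473 × 16384/5.18 = 12365.4065.
Truncating gives code 12365.

12365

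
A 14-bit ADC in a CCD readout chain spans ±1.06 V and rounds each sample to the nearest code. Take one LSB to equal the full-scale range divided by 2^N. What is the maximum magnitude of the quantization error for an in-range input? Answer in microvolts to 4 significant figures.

Full-scale range = 1.06 V − (-1.06 V) = 2.12 V.
LSB = 2.12 V ÷ 2^14 = 2.12/16384 V = 129.395 µV.
|e|_max = LSB/2 = 64.70 µV.

64.70 µV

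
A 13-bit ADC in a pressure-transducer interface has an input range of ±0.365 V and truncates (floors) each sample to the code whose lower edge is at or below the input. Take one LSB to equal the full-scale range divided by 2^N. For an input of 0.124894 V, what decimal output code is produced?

Full-scale range = 0.365 V − (-0.365 V) = 0.73 V. LSB = 0.73 V / 2^13 ≈ 89.11 µV.
(V_in − V_min) × 2^13/range = (0.124894 − (-0.365)) × 8192/0.73 = 5497.550.
Floor → code = 5497.

5497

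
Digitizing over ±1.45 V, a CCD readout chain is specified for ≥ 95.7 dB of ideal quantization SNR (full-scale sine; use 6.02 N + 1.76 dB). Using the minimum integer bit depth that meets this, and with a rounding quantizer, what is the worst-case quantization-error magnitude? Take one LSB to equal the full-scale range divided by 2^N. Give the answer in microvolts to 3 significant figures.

22.1 µV

Range = 1.45 − (-1.45) = 2.9 V.
Solving 6.02 N ≥ 95.7 − 1.76: N ≥ 15.605. Round up → N = 16.
One LSB is 2.9 V / 65536 = 44.250 µV.
Half an LSB is 22.1 µV.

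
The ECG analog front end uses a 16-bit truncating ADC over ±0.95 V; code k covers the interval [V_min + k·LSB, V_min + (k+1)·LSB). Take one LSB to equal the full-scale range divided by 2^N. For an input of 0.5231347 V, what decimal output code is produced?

50812

Span: 0.95 V − (-0.95 V) = 1.9 V. LSB = 1.9 V / 2^16 ≈ 28.99 µV.
code = ⌊(V_in − V_min)/LSB⌋ = ⌊(V_in − V_min) × 2^16 / range⌋
     = ⌊(0.5231347 − (-0.95)) × 65536 / 1.9⌋ = ⌊1.4731347 × 65536/1.9⌋
     = ⌊50812.292⌋ = 50812.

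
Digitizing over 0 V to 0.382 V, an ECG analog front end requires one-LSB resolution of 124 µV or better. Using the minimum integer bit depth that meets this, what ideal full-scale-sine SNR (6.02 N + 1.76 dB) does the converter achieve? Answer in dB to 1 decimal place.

Span = 0.382 V.
0.382 V / 124 µV = 3081. Since 2^11 = 2048 and 2^12 = 4096, N = 12.
SNR = 6.02 × 12 + 1.76 = 74.00 dB.

74.0 dB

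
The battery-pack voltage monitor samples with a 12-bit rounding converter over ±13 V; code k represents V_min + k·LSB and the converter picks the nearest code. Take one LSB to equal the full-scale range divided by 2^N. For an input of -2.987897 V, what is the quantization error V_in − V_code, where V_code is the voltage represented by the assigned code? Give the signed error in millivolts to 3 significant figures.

+1.85 mV

Range = 13 − (-13) = 26 V. LSB = 26 V / 2^12 ≈ 6.348 mV.
(-2.987897 − (-13)) / LSB = 10.012103 × 4096/26 = 1577.2913. Nearest integer: k = 1577.
V_code = -13 + (1577/4096) × 26 = -2.989746094 V.
V_in − V_code = -2.987897 − (-2.989746094) = +1.85 mV.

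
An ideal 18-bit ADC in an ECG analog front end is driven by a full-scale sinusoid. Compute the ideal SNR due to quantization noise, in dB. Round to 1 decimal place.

For an ideal N-bit converter with full-scale sine input, SNR = 6.02 N + 1.76 dB. SNR = 6.02 × 18 + 1.76 = 108.36 + 1.76 = 110.12 dB.

110.1 dB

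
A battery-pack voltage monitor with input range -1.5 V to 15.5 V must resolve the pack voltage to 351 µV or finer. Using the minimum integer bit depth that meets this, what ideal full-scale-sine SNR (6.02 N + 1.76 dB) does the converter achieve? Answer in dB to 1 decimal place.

98.1 dB

Full-scale range = 15.5 V − (-1.5 V) = 17 V.
17 V / 351 µV = 48430. Since 2^15 = 32768 and 2^16 = 65536, N = 16.
Ideal SNR at N = 16: 6.02·16 + 1.76 = 98.1 dB.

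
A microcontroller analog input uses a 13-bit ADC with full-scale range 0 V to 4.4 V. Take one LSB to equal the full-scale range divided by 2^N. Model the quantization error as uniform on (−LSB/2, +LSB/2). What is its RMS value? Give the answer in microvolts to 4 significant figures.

155.1 µV

V_FS = 4.4 V.
One LSB is 4.4 V / 8192 = 0.537109 mV.
For a uniform distribution on [−LSB/2, +LSB/2], V_rms = LSB/√12 = 0.537109 mV/3.4641 = 155.1 µV.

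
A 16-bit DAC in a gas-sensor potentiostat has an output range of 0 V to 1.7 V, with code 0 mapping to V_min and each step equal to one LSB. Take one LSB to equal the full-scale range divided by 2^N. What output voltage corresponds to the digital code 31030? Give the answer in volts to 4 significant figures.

Full-scale range = 1.7 V. LSB = 1.7 V / 2^16.
V_out = 0 + 31030 × (1.7/65536) V
      = 0 V + 0.804916 V = 0.804916 V.

0.8049 V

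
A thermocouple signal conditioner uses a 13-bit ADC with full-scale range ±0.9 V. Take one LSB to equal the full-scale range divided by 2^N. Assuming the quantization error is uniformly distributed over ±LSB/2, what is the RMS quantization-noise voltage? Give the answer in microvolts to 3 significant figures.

Full-scale range = 0.9 V − (-0.9 V) = 1.8 V.
LSB = 1.8 V ÷ 2^13 = 1.8/8192 V = 219.73 µV.
σ_q = LSB/√12 = 219.73 µV/3.4641 = 63.4 µV.

63.4 µV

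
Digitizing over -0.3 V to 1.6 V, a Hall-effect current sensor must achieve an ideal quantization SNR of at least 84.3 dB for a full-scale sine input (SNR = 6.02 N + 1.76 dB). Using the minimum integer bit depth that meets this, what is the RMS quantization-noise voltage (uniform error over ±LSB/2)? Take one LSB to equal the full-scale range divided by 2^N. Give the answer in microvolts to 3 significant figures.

33.5 µV

Full-scale range = 1.6 V − (-0.3 V) = 1.9 V.
6.02 N + 1.76 ≥ 84.3 gives N ≥ 13.711, so the minimum integer is 14.
One LSB is 1.9 V / 16384 = 115.97 µV.
σ_q = LSB/√12 = 115.97 µV/3.4641 = 33.5 µV.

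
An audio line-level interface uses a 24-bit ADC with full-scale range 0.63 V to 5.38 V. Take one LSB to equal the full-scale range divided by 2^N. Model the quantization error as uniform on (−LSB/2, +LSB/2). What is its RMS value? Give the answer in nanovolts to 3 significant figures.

81.7 nV

Span: 5.38 V − (0.63 V) = 4.75 V.
LSB = 4.75 V ÷ 2^24 = 4.75/16777216 V = 283.12 nV.
For a uniform distribution on [−LSB/2, +LSB/2], V_rms = LSB/√12 = 283.12 nV/3.4641 = 81.7 nV.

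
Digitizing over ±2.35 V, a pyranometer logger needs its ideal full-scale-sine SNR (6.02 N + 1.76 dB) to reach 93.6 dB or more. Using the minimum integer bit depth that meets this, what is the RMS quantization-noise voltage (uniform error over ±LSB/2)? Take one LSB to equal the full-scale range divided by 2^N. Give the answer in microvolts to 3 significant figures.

Range = 2.35 − (-2.35) = 4.7 V.
Solving 6.02 N ≥ 93.6 − 1.76: N ≥ 15.256. Round up → N = 16.
Step size = 4.7/65536 V = 71.716 µV.
V_rms = LSB/√12 = 20.7 µV.

20.7 µV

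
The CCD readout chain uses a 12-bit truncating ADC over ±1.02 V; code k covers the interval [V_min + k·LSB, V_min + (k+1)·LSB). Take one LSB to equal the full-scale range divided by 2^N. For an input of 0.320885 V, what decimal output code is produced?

2692

Range = 1.02 − (-1.02) = 2.04 V. LSB = 2.04 V / 2^12 ≈ 498.0 µV.
(V_in − V_min) × 2^12/range = (0.320885 − (-1.02)) × 4096/2.04 = 2692.287.
Floor → code = 2692.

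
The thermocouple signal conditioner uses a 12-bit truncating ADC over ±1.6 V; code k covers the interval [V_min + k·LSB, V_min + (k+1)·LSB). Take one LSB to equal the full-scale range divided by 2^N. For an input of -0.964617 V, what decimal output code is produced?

813

The full-scale span is 1.6 − (-1.6) = 3.2 V. LSB = 3.2 V / 2^12 ≈ 0.7812 mV.
V_in − V_min = -0.964617 − (-1.6) = 0.635383 V.
Divide by LSB: 0.635383 × 4096/3.2 = 813.2902.
Truncating gives code 813.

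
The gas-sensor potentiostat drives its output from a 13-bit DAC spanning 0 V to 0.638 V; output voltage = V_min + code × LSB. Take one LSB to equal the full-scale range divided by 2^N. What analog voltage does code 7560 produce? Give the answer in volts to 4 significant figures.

Span = 0.638 V. LSB = 0.638 V / 2^13.
V_out = 0 + 7560 × (0.638/8192) V
      = 0 V + 0.588779 V = 0.588779 V.

0.5888 V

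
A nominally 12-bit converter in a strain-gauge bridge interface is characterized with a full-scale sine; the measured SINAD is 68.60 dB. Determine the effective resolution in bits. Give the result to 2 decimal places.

(68.60 − 1.76) / 6.02 = 66.84/6.02 = 11.1030 effective bits.

11.10 bits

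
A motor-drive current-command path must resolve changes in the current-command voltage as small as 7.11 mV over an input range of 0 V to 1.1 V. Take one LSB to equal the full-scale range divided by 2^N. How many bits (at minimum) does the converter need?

8 bits

V_FS = 1.1 V.
Levels needed ≥ 1.1/7.11 mV = 154.7. 2^8 = 256 suffices, so N_min = 8.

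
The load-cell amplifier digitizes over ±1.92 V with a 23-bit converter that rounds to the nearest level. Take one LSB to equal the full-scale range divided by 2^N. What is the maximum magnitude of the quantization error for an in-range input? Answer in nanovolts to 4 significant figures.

Span: 1.92 V − (-1.92 V) = 3.84 V.
One LSB is 3.84 V / 8388608 = 457.764 nV.
A rounding quantizer has |error| ≤ LSB/2 = 228.9 nV.

228.9 nV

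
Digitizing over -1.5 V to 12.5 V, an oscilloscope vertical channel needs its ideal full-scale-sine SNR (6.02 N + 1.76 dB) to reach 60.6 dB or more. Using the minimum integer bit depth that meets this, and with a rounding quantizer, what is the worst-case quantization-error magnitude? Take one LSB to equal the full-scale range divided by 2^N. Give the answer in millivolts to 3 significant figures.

6.84 mV

Full-scale range = 12.5 V − (-1.5 V) = 14 V.
6.02 N + 1.76 ≥ 60.6 gives N ≥ 9.774, so the minimum integer is 10.
One LSB is 14 V / 1024 = 13.672 mV.
Max error for round-to-nearest is LSB/2 = 6.84 mV.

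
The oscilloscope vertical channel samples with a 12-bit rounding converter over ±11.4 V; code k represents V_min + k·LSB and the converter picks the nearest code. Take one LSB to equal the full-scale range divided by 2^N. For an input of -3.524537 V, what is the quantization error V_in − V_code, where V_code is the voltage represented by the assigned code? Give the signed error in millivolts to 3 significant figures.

Range = 11.4 − (-11.4) = 22.8 V. LSB = 22.8 V / 2^12 ≈ 5.566 mV.
Position in LSBs: (-3.524537 − (-11.4)) × 4096/22.8 = 1414.8200; rounding gives k = 1415.
V_code = -11.4 + (1415/4096) × 22.8 = -3.523535156 V.
V_in − V_code = -3.524537 − (-3.523535156) = −1.00 mV.

−1.00 mV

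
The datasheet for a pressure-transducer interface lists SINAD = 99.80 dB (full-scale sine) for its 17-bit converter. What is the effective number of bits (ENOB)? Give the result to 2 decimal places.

(99.80 − 1.76) / 6.02 = 98.04/6.02 = 16.2857 effective bits.

16.29 bits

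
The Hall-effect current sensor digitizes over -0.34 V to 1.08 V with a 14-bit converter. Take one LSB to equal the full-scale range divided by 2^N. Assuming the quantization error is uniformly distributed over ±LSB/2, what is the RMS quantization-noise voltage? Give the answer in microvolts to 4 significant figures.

25.02 µV

Range = 1.08 − (-0.34) = 1.42 V.
One LSB is 1.42 V / 16384 = 86.6699 µV.
For a uniform distribution on [−LSB/2, +LSB/2], V_rms = LSB/√12 = 86.6699 µV/3.4641 = 25.02 µV.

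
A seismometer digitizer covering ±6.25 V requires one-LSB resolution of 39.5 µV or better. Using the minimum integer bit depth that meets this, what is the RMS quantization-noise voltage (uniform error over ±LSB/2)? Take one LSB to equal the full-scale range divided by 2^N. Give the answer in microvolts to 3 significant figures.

The full-scale span is 6.25 − (-6.25) = 12.5 V.
Levels needed ≥ 12.5/39.5 µV = 316500. 2^19 = 524288 suffices, so N_min = 19.
LSB = 12.5 V ÷ 2^19 = 12.5/524288 V = 23.842 µV.
RMS noise = LSB/√12 = 6.88 µV.

6.88 µV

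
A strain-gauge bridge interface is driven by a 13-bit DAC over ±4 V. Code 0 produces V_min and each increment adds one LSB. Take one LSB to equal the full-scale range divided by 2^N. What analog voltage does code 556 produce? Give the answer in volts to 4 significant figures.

The full-scale span is 4 − (-4) = 8 V. LSB = 8 V / 2^13.
Output = V_min + (556/8192) × range = -4 + 0.0678711 × 8 V
      = -4 V + 0.542969 V = -3.45703 V.

-3.457 V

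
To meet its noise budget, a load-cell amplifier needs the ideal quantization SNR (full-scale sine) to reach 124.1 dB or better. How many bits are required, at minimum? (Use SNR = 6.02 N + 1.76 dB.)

21 bits

N ≥ (124.1 − 1.76)/6.02 = 20.322 → N_min = 21.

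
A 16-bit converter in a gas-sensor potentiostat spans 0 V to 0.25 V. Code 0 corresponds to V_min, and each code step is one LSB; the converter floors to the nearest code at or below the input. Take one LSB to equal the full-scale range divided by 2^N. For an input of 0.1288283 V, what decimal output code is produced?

Span = 0.25 V. LSB = 0.25 V / 2^16 ≈ 3.815 µV.
(V_in − V_min) × 2^16/range = (0.1288283 − (0)) × 65536/0.25 = 33771.566.
Floor → code = 33771.

33771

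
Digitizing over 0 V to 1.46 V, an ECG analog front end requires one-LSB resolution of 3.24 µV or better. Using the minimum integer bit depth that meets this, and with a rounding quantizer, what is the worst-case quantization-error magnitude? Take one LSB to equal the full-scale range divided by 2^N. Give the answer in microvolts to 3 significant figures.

1.39 µV

V_FS = 1.46 V.
1.46 V / 3.24 µV = 450600. Since 2^18 = 262144 and 2^19 = 524288, N = 19.
LSB = 1.46 V ÷ 2^19 = 1.46/524288 V = 2.7847 µV.
|e|_max = LSB/2 = 1.39 µV.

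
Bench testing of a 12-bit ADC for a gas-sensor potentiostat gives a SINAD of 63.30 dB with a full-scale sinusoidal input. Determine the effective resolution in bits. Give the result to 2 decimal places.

ENOB = (63.30 − 1.76)/6.02 = 10.2226 bits.

10.22 bits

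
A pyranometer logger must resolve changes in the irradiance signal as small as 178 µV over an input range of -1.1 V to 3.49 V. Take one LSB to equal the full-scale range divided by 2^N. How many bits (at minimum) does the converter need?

15 bits

Span: 3.49 V − (-1.1 V) = 4.59 V.
4.59 V / 178 µV = 25790. Since 2^14 = 16384 and 2^15 = 32768, N = 15.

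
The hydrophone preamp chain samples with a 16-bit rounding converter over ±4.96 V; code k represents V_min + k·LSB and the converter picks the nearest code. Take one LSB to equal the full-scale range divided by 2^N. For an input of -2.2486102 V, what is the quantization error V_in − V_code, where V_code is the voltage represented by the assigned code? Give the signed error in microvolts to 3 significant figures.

−50.6 µV

Range = 4.96 − (-4.96) = 9.92 V. LSB = 9.92 V / 2^16 ≈ 151.4 µV.
(-2.2486102 − (-4.96)) / LSB = 2.7113898 × 65536/9.92 = 17912.6655. Nearest integer: k = 17913.
V_code = -4.96 + (17913/65536) × 9.92 = -2.2485595703 V.
e = -2.2486102 − (-2.2485595703) = −50.6 µV.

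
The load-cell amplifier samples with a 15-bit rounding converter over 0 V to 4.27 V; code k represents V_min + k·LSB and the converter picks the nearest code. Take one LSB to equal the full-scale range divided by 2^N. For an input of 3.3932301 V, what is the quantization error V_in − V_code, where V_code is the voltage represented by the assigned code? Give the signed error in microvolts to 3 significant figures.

Full-scale range = 4.27 V. LSB = 4.27 V / 2^15 ≈ 130.3 µV.
(3.3932301 − (0)) / LSB = 3.3932301 × 32768/4.27 = 26039.6637. Nearest integer: k = 26040.
V_code = V_min + k × range/2^15 = 0 + 26040 × 4.27/32768 = 3.3932739258 V.
e = 3.3932301 − (3.3932739258) = −43.8 µV.

−43.8 µV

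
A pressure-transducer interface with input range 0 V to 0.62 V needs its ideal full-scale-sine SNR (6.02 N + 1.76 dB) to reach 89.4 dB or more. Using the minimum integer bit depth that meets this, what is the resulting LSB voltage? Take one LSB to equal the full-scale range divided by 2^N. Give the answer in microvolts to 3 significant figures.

18.9 µV

Span = 0.62 V.
Required N = ⌈(89.4 − 1.76)/6.02⌉ = ⌈14.558⌉ = 15.
LSB = 0.62 V ÷ 2^15 = 0.62/32768 V = 18.9 µV.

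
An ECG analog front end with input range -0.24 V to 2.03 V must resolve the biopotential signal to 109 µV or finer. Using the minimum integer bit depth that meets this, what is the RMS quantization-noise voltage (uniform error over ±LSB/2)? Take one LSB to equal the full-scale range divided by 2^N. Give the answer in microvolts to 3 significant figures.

20.0 µV

Full-scale range = 2.03 V − (-0.24 V) = 2.27 V.
Levels needed ≥ 2.27/109 µV = 20830. 2^15 = 32768 suffices, so N_min = 15.
LSB = 2.27 V ÷ 2^15 = 2.27/32768 V = 69.275 µV.
V_rms = LSB/√12 = 20.0 µV.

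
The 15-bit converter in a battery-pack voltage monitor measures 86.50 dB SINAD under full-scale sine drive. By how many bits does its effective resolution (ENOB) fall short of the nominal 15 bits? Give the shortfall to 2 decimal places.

0.92 bits

N_eff = (86.50 − 1.76)/6.02 = 14.0764 bits.
15 − 14.0764 = 0.92 bits below nominal.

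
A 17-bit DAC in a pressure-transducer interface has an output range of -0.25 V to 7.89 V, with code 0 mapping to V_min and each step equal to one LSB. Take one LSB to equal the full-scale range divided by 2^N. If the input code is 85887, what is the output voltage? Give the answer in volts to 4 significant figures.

5.084 V

Full-scale range = 7.89 V − (-0.25 V) = 8.14 V. LSB = 8.14 V / 2^17.
V_out = V_min + code × LSB = -0.25 V + 85887 × 8.14 V / 131072
      = -0.25 V + 5.33386 V = 5.08386 V.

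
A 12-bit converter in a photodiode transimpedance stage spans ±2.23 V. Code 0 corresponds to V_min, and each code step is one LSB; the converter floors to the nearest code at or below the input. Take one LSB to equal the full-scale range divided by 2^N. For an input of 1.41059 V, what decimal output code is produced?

3343

Span: 2.23 V − (-2.23 V) = 4.46 V. LSB = 4.46 V / 2^12 ≈ 1.089 mV.
code = ⌊(V_in − V_min)/LSB⌋ = ⌊(V_in − V_min) × 2^12 / range⌋
     = ⌊(1.41059 − (-2.23)) × 4096 / 4.46⌋ = ⌊3.64059 × 4096/4.46⌋
     = ⌊3343.466⌋ = 3343.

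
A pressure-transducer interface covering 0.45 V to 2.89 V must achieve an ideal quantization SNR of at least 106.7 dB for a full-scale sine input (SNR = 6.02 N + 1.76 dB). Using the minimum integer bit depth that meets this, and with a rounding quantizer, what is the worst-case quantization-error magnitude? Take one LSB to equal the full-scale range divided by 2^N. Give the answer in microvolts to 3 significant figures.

The full-scale span is 2.89 − (0.45) = 2.44 V.
N ≥ (106.7 − 1.76)/6.02 = 17.432 → N_min = 18.
LSB = 2.44 V ÷ 2^18 = 2.44/262144 V = 9.3079 µV.
Half an LSB is 4.65 µV.

4.65 µV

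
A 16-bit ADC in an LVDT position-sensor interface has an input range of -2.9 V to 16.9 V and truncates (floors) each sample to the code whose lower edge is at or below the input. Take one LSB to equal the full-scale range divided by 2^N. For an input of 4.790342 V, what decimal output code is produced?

25454

The full-scale span is 16.9 − (-2.9) = 19.8 V. LSB = 19.8 V / 2^16 ≈ 302.1 µV.
code = ⌊(V_in − V_min)/LSB⌋ = ⌊(V_in − V_min) × 2^16 / range⌋
     = ⌊(4.790342 − (-2.9)) × 65536 / 19.8⌋ = ⌊7.690342 × 65536/19.8⌋
     = ⌊25454.255⌋ = 25454.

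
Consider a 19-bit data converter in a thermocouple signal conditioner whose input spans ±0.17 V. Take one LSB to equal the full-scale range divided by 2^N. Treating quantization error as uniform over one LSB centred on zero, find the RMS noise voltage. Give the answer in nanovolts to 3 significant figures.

Span: 0.17 V − (-0.17 V) = 0.34 V.
LSB = 0.34 V ÷ 2^19 = 0.34/524288 V = 0.64850 µV.
For a uniform distribution on [−LSB/2, +LSB/2], V_rms = LSB/√12 = 0.64850 µV/3.4641 = 187 nV.

187 nV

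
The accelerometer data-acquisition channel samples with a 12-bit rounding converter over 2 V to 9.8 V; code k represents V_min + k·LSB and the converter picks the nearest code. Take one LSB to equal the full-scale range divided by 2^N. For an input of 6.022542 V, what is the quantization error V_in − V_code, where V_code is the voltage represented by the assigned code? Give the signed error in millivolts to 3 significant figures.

Full-scale range = 9.8 V − (2 V) = 7.8 V. LSB = 7.8 V / 2^12 ≈ 1.904 mV.
(V_in − V_min)/LSB = (6.022542 − (2)) × 4096/7.8 = 2112.3503 → nearest code k = 2112.
Reconstructed level: 2 + 2112 × 7.8/4096 V = 6.021875000 V.
e = 6.022542 − (6.021875000) = +0.667 mV.

+0.667 mV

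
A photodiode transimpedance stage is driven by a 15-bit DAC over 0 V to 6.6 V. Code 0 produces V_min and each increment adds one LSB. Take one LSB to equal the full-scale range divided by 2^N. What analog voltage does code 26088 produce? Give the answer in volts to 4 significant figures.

5.255 V

Full-scale range = 6.6 V. LSB = 6.6 V / 2^15.
V_out = V_min + code × LSB = 0 V + 26088 × 6.6 V / 32768
      = 0 V + 5.25454 V = 5.25454 V.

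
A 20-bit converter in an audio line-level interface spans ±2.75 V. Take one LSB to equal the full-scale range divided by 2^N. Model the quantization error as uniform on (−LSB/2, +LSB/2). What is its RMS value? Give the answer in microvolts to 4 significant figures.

Span: 2.75 V − (-2.75 V) = 5.5 V.
One LSB is 5.5 V / 1048576 = 5.24521 µV.
RMS of a uniform error over width LSB is LSB/√12 = 1.514 µV.

1.514 µV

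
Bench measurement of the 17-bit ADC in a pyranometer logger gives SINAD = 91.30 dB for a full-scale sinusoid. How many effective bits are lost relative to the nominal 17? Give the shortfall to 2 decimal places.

Effective bits = (91.30 − 1.76)/6.02 = 14.8738.
Lost resolution: 17 − 14.8738 = 2.1262 bits.

2.13 bits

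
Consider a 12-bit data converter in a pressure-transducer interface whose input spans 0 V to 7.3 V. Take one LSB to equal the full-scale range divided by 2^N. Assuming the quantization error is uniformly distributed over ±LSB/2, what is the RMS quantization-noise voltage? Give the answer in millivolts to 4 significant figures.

V_FS = 7.3 V.
LSB = 7.3 V ÷ 2^12 = 7.3/4096 V = 1.78223 mV.
For a uniform distribution on [−LSB/2, +LSB/2], V_rms = LSB/√12 = 1.78223 mV/3.4641 = 0.5145 mV.

0.5145 mV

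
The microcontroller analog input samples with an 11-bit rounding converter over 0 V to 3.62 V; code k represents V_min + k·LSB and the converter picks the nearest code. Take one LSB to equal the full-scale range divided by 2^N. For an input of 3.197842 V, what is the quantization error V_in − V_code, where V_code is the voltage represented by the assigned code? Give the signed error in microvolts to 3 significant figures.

+293 µV

Span = 3.62 V. LSB = 3.62 V / 2^11 ≈ 1.768 mV.
(3.197842 − (0)) / LSB = 3.197842 × 2048/3.62 = 1809.1659. Nearest integer: k = 1809.
V_code = 0 + (1809/2048) × 3.62 = 3.197548828 V.
e = 3.197842 − (3.197548828) = +293 µV.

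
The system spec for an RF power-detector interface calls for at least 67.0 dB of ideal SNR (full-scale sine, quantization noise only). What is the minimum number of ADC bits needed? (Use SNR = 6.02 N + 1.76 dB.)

11 bits

Required N = ⌈(67.0 − 1.76)/6.02⌉ = ⌈10.837⌉ = 11.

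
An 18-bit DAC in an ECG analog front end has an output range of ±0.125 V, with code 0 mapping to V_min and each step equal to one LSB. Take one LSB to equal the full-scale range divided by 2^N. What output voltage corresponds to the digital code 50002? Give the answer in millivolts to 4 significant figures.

The full-scale span is 0.125 − (-0.125) = 0.25 V. LSB = 0.25 V / 2^18.
V_out = -0.125 + 50002 × (0.25/262144) V
      = -0.125 V + 0.0476856 V = -0.0773144 V.

-77.31 mV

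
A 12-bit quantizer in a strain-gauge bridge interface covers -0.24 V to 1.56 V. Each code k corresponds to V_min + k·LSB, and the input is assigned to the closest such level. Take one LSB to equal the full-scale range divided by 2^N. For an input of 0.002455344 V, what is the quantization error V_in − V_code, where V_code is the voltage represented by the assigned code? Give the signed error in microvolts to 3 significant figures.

−123 µV

The full-scale span is 1.56 − (-0.24) = 1.8 V. LSB = 1.8 V / 2^12 ≈ 439.5 µV.
(V_in − V_min)/LSB = (0.002455344 − (-0.24)) × 4096/1.8 = 551.7206 → nearest code k = 552.
Reconstructed level: -0.24 + 552 × 1.8/4096 V = 0.002578125000 V.
Error = V_in − V_code = 0.002455344 − (0.002578125000) = −123 µV.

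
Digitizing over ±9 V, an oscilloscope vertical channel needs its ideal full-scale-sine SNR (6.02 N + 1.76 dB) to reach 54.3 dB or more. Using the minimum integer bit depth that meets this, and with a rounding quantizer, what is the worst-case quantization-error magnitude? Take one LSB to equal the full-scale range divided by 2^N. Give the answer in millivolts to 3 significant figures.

Full-scale range = 9 V − (-9 V) = 18 V.
N ≥ (54.3 − 1.76)/6.02 = 8.728 → N_min = 9.
One LSB is 18 V / 512 = 35.156 mV.
Half an LSB is 17.6 mV.

17.6 mV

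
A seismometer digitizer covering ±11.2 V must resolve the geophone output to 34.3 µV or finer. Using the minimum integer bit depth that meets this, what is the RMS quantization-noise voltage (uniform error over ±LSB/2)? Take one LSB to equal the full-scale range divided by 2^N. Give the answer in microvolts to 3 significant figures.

The full-scale span is 11.2 − (-11.2) = 22.4 V.
Required number of levels: 22.4/34.3 µV = 653060; smallest N with 2^N ≥ that is 20.
LSB = 22.4 V ÷ 2^20 = 22.4/1048576 V = 21.362 µV.
σ_q = LSB/√12 = 21.362 µV/3.4641 = 6.17 µV.

6.17 µV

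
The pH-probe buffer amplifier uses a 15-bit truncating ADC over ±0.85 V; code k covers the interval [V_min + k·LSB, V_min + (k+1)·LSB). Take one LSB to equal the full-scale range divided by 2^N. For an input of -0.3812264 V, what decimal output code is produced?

The full-scale span is 0.85 − (-0.85) = 1.7 V. LSB = 1.7 V / 2^15 ≈ 51.88 µV.
code = ⌊(V_in − V_min)/LSB⌋ = ⌊(V_in − V_min) × 2^15 / range⌋
     = ⌊(-0.3812264 − (-0.85)) × 32768 / 1.7⌋ = ⌊0.4687736 × 32768/1.7⌋
     = ⌊9035.749⌋ = 9035.

9035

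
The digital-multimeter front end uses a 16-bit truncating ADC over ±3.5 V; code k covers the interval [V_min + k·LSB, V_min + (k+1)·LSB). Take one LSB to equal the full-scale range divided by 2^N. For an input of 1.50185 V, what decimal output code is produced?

Range = 3.5 − (-3.5) = 7 V. LSB = 7 V / 2^16 ≈ 106.8 µV.
V_in − V_min = 1.50185 − (-3.5) = 5.00185 V.
Divide by LSB: 5.00185 × 65536/7 = 46828.7488.
Truncating gives code 46828.

46828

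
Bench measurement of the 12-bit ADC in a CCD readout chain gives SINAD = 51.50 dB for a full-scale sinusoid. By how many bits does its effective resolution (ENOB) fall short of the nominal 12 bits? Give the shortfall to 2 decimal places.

N_eff = (51.50 − 1.76)/6.02 = 8.2625 bits.
Lost resolution: 12 − 8.2625 = 3.7375 bits.

3.74 bits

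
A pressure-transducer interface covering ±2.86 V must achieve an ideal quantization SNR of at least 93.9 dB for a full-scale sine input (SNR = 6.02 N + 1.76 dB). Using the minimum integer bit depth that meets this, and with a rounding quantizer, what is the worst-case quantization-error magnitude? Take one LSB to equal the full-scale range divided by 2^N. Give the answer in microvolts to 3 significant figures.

Span: 2.86 V − (-2.86 V) = 5.72 V.
Required N = ⌈(93.9 − 1.76)/6.02⌉ = ⌈15.306⌉ = 16.
LSB = 5.72 V / 2^16 = 87.280 µV.
Half an LSB is 43.6 µV.

43.6 µV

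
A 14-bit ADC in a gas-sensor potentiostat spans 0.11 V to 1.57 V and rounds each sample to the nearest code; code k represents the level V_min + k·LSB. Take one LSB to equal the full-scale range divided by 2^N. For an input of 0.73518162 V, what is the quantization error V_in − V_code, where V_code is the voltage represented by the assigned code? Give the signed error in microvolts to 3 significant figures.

−23.5 µV

Full-scale range = 1.57 V − (0.11 V) = 1.46 V. LSB = 1.46 V / 2^14 ≈ 89.11 µV.
Position in LSBs: (0.73518162 − (0.11)) × 16384/1.46 = 7015.7368; rounding gives k = 7016.
Reconstructed level: 0.11 + 7016 × 1.46/16384 V = 0.73520507813 V.
Error = V_in − V_code = 0.73518162 − (0.73520507813) = −23.5 µV.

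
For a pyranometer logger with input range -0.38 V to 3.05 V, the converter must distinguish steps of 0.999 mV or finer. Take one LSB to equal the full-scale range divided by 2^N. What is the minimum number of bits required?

Span: 3.05 V − (-0.38 V) = 3.43 V.
3.43 V / 0.999 mV = 3433. Since 2^11 = 2048 and 2^12 = 4096, N = 12.

12 bits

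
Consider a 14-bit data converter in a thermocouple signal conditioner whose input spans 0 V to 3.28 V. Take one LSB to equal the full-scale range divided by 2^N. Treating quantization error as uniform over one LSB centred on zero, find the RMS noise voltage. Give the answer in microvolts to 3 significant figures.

V_FS = 3.28 V.
Step size = 3.28/16384 V = 200.20 µV.
For a uniform distribution on [−LSB/2, +LSB/2], V_rms = LSB/√12 = 200.20 µV/3.4641 = 57.8 µV.

57.8 µV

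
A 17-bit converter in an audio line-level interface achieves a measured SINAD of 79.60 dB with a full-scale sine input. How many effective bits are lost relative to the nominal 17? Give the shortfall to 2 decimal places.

4.07 bits

ENOB = (SINAD − 1.76)/6.02 = (79.60 − 1.76)/6.02 = 12.9302 bits.
Lost resolution: 17 − 12.9302 = 4.0698 bits.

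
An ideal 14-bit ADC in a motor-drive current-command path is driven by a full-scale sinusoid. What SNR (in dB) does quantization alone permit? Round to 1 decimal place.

6.02(14) + 1.76 = 84.28 + 1.76 = 86.04 dB.

86.0 dB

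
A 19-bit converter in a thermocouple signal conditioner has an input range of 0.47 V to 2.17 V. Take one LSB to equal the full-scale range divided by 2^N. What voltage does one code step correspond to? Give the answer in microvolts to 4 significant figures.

Range = 2.17 − (0.47) = 1.7 V.
2^19 = 524288 levels.
One LSB is 1.7 V / 524288 = 3.242 µV.

3.242 µV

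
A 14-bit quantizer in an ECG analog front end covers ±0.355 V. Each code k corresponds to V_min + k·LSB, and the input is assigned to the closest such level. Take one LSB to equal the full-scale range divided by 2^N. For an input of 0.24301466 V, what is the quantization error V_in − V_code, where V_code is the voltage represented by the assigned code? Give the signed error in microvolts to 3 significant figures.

Span: 0.355 V − (-0.355 V) = 0.71 V. LSB = 0.71 V / 2^14 ≈ 43.33 µV.
(0.24301466 − (-0.355)) / LSB = 0.59801466 × 16384/0.71 = 13799.8200. Nearest integer: k = 13800.
Reconstructed level: -0.355 + 13800 × 0.71/16384 V = 0.24302246094 V.
Error = V_in − V_code = 0.24301466 − (0.24302246094) = −7.80 µV.

−7.80 µV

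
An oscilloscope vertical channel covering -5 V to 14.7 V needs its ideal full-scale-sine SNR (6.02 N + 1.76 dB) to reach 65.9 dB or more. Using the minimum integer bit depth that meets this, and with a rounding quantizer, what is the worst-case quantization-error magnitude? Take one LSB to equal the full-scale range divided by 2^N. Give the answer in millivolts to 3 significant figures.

4.81 mV

Full-scale range = 14.7 V − (-5 V) = 19.7 V.
Required N = ⌈(65.9 − 1.76)/6.02⌉ = ⌈10.654⌉ = 11.
One LSB is 19.7 V / 2048 = 9.6191 mV.
Max error for round-to-nearest is LSB/2 = 4.81 mV.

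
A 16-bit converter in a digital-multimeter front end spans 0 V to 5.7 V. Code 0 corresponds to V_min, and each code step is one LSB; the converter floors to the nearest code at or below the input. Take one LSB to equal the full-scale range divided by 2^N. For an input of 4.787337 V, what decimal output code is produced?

Range is 5.7 V. LSB = 5.7 V / 2^16 ≈ 86.98 µV.
code = ⌊(V_in − V_min)/LSB⌋ = ⌊(V_in − V_min) × 2^16 / range⌋
     = ⌊(4.787337 − (0)) × 65536 / 5.7⌋ = ⌊4.787337 × 65536/5.7⌋
     = ⌊55042.617⌋ = 55042.

55042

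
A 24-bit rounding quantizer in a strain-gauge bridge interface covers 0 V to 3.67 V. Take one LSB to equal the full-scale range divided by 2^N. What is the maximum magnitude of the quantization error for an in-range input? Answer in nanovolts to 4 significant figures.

Range is 3.67 V.
Step size = 3.67/16777216 V = 218.749 nV.
A rounding quantizer has |error| ≤ LSB/2 = 109.4 nV.

109.4 nV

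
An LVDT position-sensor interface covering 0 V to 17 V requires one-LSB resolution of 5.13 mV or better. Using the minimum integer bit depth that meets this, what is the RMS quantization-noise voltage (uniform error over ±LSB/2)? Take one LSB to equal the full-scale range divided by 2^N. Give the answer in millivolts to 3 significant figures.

1.20 mV

Span = 17 V.
Need 2^N ≥ 17 V / 5.13 mV = 3314 → N_min = 12.
Step size = 17/4096 V = 4.1504 mV.
V_rms = LSB/√12 = 1.20 mV.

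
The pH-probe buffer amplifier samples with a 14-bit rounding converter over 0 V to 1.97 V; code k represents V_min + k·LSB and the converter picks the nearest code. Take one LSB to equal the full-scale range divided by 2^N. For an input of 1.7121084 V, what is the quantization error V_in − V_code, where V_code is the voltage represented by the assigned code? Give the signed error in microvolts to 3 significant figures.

Range is 1.97 V. LSB = 1.97 V / 2^14 ≈ 120.2 µV.
(1.7121084 − (0)) / LSB = 1.7121084 × 16384/1.97 = 14239.1797. Nearest integer: k = 14239.
V_code = 0 + (14239/16384) × 1.97 = 1.7120867920 V.
Error = V_in − V_code = 1.7121084 − (1.7120867920) = +21.6 µV.

+21.6 µV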